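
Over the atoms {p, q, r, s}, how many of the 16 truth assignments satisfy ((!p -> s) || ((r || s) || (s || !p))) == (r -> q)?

12

Initial set: {(((!p -> s) || ((r || s) || (s || !p))) == (r -> q))}.
(((!p -> s) || ((r || s) || (s || !p))) == (r -> q)): β-rule — branch into ((!p -> s) || ((r || s) || (s || !p))), (r -> q)  //  !((!p -> s) || ((r || s) || (s || !p))), !(r -> q).
  branch 1 (add ((!p -> s) || ((r || s) || (s || !p))), (r -> q)):
    ((!p -> s) || ((r || s) || (s || !p))): β-rule — branch into (!p -> s)  //  ((r || s) || (s || !p)).
      branch 1.1 (add (!p -> s)):
        (r -> q): β-rule — branch into !r  //  q.
          branch 1.1.1 (add !r):
            (!p -> s): β-rule — branch into !!p  //  s.
              branch 1.1.1.1 (add !!p):
                ○ open, literals {p=T, r=F}.
              branch 1.1.1.2 (add s):
                ○ open, literals {r=F, s=T}.
          branch 1.1.2 (add q):
            (!p -> s): β-rule — branch into !!p  //  s.
              branch 1.1.2.1 (add !!p):
                ○ open, literals {p=T, q=T}.
              branch 1.1.2.2 (add s):
                ○ open, literals {q=T, s=T}.
      branch 1.2 (add ((r || s) || (s || !p))):
        (r -> q): β-rule — branch into !r  //  q.
          branch 1.2.1 (add !r):
            ((r || s) || (s || !p)): β-rule — branch into (r || s)  //  (s || !p).
              branch 1.2.1.1 (add (r || s)):
                (r || s): β-rule — branch into r  //  s.
                  branch 1.2.1.1.1 (add r):
                    × closes — contains both r and !r.
                  branch 1.2.1.1.2 (add s):
                    ○ open, literals {r=F, s=T}.
              branch 1.2.1.2 (add (s || !p)):
                (s || !p): β-rule — branch into s  //  !p.
                  branch 1.2.1.2.1 (add s):
                    ○ open, literals {r=F, s=T}.
                  branch 1.2.1.2.2 (add !p):
                    ○ open, literals {p=F, r=F}.
          branch 1.2.2 (add q):
            ((r || s) || (s || !p)): β-rule — branch into (r || s)  //  (s || !p).
              branch 1.2.2.1 (add (r || s)):
                (r || s): β-rule — branch into r  //  s.
                  branch 1.2.2.1.1 (add r):
                    ○ open, literals {q=T, r=T}.
                  branch 1.2.2.1.2 (add s):
                    ○ open, literals {q=T, s=T}.
              branch 1.2.2.2 (add (s || !p)):
                (s || !p): β-rule — branch into s  //  !p.
                  branch 1.2.2.2.1 (add s):
                    ○ open, literals {q=T, s=T}.
                  branch 1.2.2.2.2 (add !p):
                    ○ open, literals {p=F, q=T}.
  branch 2 (add !((!p -> s) || ((r || s) || (s || !p))), !(r -> q)):
    !((!p -> s) || ((r || s) || (s || !p))): α-rule — add !(!p -> s), !((r || s) || (s || !p)).
    !(r -> q): α-rule — add r, !q.
    !(!p -> s): α-rule — add !p, !s.
    !((r || s) || (s || !p)): α-rule — add !(r || s), !(s || !p).
    !(r || s): α-rule — add !r, !s.
    × closes — contains both r and !r.
2 branches closed, 11 open.
Each open branch fixes some atoms; the unmentioned ones are free. Counting distinct full assignments: branch {p=T, r=F} (q, s) contributes 4 new; branch {r=F, s=T} (p, q) contributes 2 new; branch {p=T, q=T} (r, s) contributes 2 new; branch {q=T, s=T} (p, r) contributes 1 new; branch {r=F, s=T} (p, q) contributes 0 new; branch {r=F, s=T} (p, q) contributes 0 new; branch {p=F, r=F} (q, s) contributes 2 new; branch {q=T, r=T} (p, s) contributes 1 new; branch {q=T, s=T} (p, r) contributes 0 new; branch {q=T, s=T} (p, r) contributes 0 new; branch {p=F, q=T} (r, s) contributes 0 new. Total: 12.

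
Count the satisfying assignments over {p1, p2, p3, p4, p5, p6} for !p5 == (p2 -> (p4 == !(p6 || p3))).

Initial set: {(!p5 == (p2 -> (p4 == !(p6 || p3))))}.
(!p5 == (p2 -> (p4 == !(p6 || p3)))): β-rule — branch into !p5, (p2 -> (p4 == !(p6 || p3)))  //  !!p5, !(p2 -> (p4 == !(p6 || p3))).
  branch 1 (add !p5, (p2 -> (p4 == !(p6 || p3)))):
    (p2 -> (p4 == !(p6 || p3))): β-rule — branch into !p2  //  (p4 == !(p6 || p3)).
      branch 1.1 (add !p2):
        ○ open, literals {p2=F, p5=F}.
      branch 1.2 (add (p4 == !(p6 || p3))):
        (p4 == !(p6 || p3)): β-rule — branch into p4, !(p6 || p3)  //  !p4, !!(p6 || p3).
          branch 1.2.1 (add p4, !(p6 || p3)):
            !(p6 || p3): α-rule — add !p6, !p3.
            ○ open, literals {p3=F, p4=T, p5=F, p6=F}.
          branch 1.2.2 (add !p4, !!(p6 || p3)):
            !!(p6 || p3): β-rule — branch into p6  //  p3.
              branch 1.2.2.1 (add p6):
                ○ open, literals {p4=F, p5=F, p6=T}.
              branch 1.2.2.2 (add p3):
                ○ open, literals {p3=T, p4=F, p5=F}.
  branch 2 (add !!p5, !(p2 -> (p4 == !(p6 || p3)))):
    !(p2 -> (p4 == !(p6 || p3))): α-rule — add p2, !(p4 == !(p6 || p3)).
    !(p4 == !(p6 || p3)): β-rule — branch into p4, !!(p6 || p3)  //  !p4, !(p6 || p3).
      branch 2.1 (add p4, !!(p6 || p3)):
        !!(p6 || p3): β-rule — branch into p6  //  p3.
          branch 2.1.1 (add p6):
            ○ open, literals {p2=T, p4=T, p5=T, p6=T}.
          branch 2.1.2 (add p3):
            ○ open, literals {p2=T, p3=T, p4=T, p5=T}.
      branch 2.2 (add !p4, !(p6 || p3)):
        !(p6 || p3): α-rule — add !p6, !p3.
        ○ open, literals {p2=T, p3=F, p4=F, p5=T, p6=F}.
0 branches closed, 7 open.
Each open branch fixes some atoms; the unmentioned ones are free. Counting distinct full assignments: branch {p2=F, p5=F} (p1, p3, p4, p6) contributes 16 new; branch {p3=F, p4=T, p5=F, p6=F} (p1, p2) contributes 2 new; branch {p4=F, p5=F, p6=T} (p1, p2, p3) contributes 4 new; branch {p3=T, p4=F, p5=F} (p1, p2, p6) contributes 2 new; branch {p2=T, p4=T, p5=T, p6=T} (p1, p3) contributes 4 new; branch {p2=T, p3=T, p4=T, p5=T} (p1, p6) contributes 2 new; branch {p2=T, p3=F, p4=F, p5=T, p6=F} (p1) contributes 2 new. Total: 32.

32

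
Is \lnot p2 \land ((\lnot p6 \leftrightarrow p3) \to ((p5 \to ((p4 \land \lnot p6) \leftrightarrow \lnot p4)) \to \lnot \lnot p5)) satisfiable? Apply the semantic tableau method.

Initial set: {(\lnot p2 \land ((\lnot p6 \leftrightarrow p3) \to ((p5 \to ((p4 \land \lnot p6) \leftrightarrow \lnot p4)) \to \lnot \lnot p5)))}.
(\lnot p2 \land ((\lnot p6 \leftrightarrow p3) \to ((p5 \to ((p4 \land \lnot p6) \leftrightarrow \lnot p4)) \to \lnot \lnot p5))): α-rule — add \lnot p2, ((\lnot p6 \leftrightarrow p3) \to ((p5 \to ((p4 \land \lnot p6) \leftrightarrow \lnot p4)) \to \lnot \lnot p5)).
((\lnot p6 \leftrightarrow p3) \to ((p5 \to ((p4 \land \lnot p6) \leftrightarrow \lnot p4)) \to \lnot \lnot p5)): β-rule — branch into \lnot (\lnot p6 \leftrightarrow p3)  //  ((p5 \to ((p4 \land \lnot p6) \leftrightarrow \lnot p4)) \to \lnot \lnot p5).
  branch 1 (add \lnot (\lnot p6 \leftrightarrow p3)):
    \lnot (\lnot p6 \leftrightarrow p3): β-rule — branch into \lnot p6, \lnot p3  //  \lnot \lnot p6, p3.
      branch 1.1 (add \lnot p6, \lnot p3):
        ○ open, literals {p2=F, p3=F, p6=F}.
      branch 1.2 (add \lnot \lnot p6, p3):
        ○ open, literals {p2=F, p3=T, p6=T}.
  branch 2 (add ((p5 \to ((p4 \land \lnot p6) \leftrightarrow \lnot p4)) \to \lnot \lnot p5)):
    ((p5 \to ((p4 \land \lnot p6) \leftrightarrow \lnot p4)) \to \lnot \lnot p5): β-rule — branch into \lnot (p5 \to ((p4 \land \lnot p6) \leftrightarrow \lnot p4))  //  \lnot \lnot p5.
      branch 2.1 (add \lnot (p5 \to ((p4 \land \lnot p6) \leftrightarrow \lnot p4))):
        \lnot (p5 \to ((p4 \land \lnot p6) \leftrightarrow \lnot p4)): α-rule — add p5, \lnot ((p4 \land \lnot p6) \leftrightarrow \lnot p4).
        \lnot ((p4 \land \lnot p6) \leftrightarrow \lnot p4): β-rule — branch into (p4 \land \lnot p6), \lnot \lnot p4  //  \lnot (p4 \land \lnot p6), \lnot p4.
          branch 2.1.1 (add (p4 \land \lnot p6), \lnot \lnot p4):
            (p4 \land \lnot p6): α-rule — add p4, \lnot p6.
            ○ open, literals {p2=F, p4=T, p5=T, p6=F}.
          branch 2.1.2 (add \lnot (p4 \land \lnot p6), \lnot p4):
            \lnot (p4 \land \lnot p6): β-rule — branch into \lnot p4  //  \lnot \lnot p6.
              branch 2.1.2.1 (add \lnot p4):
                ○ open, literals {p2=F, p4=F, p5=T}.
              branch 2.1.2.2 (add \lnot \lnot p6):
                ○ open, literals {p2=F, p4=F, p5=T, p6=T}.
      branch 2.2 (add \lnot \lnot p5):
        \lnot \lnot p5: drop double negation, giving p5.
        ○ open, literals {p2=F, p5=T}.
0 branches closed, 6 open.
An open branch gives a satisfying assignment: p2=F, p3=F, p6=F.

Satisfiable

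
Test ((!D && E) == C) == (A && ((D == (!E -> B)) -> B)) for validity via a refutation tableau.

Assume the negation and expand:
Initial set: {F (((!D && E) == C) == (A && ((D == (!E -> B)) -> B)))}.
F (((!D && E) == C) == (A && ((D == (!E -> B)) -> B))): β-rule — branch into T ((!D && E) == C), F (A && ((D == (!E -> B)) -> B))  //  F ((!D && E) == C), T (A && ((D == (!E -> B)) -> B)).
  branch 1 (add T ((!D && E) == C), F (A && ((D == (!E -> B)) -> B))):
    T ((!D && E) == C): β-rule — branch into T (!D && E), T C  //  F (!D && E), F C.
      branch 1.1 (add T (!D && E), T C):
        T (!D && E): α-rule — add T !D, T E.
        F (A && ((D == (!E -> B)) -> B)): β-rule — branch into F A  //  F ((D == (!E -> B)) -> B).
          branch 1.1.1 (add F A):
            ○ open, literals {A=F, C=T, D=F, E=T}.
          branch 1.1.2 (add F ((D == (!E -> B)) -> B)):
            F ((D == (!E -> B)) -> B): α-rule — add T (D == (!E -> B)), F B.
            T (D == (!E -> B)): β-rule — branch into T D, T (!E -> B)  //  F D, F (!E -> B).
              branch 1.1.2.1 (add T D, T (!E -> B)):
                × closes — contains both D and !D.
              branch 1.1.2.2 (add F D, F (!E -> B)):
                F (!E -> B): α-rule — add T !E, F B.
                × closes — contains both E and !E.
      branch 1.2 (add F (!D && E), F C):
        F (A && ((D == (!E -> B)) -> B)): β-rule — branch into F A  //  F ((D == (!E -> B)) -> B).
          branch 1.2.1 (add F A):
            F (!D && E): β-rule — branch into F !D  //  F E.
              branch 1.2.1.1 (add F !D):
                ○ open, literals {A=F, C=F, D=T}.
              branch 1.2.1.2 (add F E):
                ○ open, literals {A=F, C=F, E=F}.
          branch 1.2.2 (add F ((D == (!E -> B)) -> B)):
            F ((D == (!E -> B)) -> B): α-rule — add T (D == (!E -> B)), F B.
            F (!D && E): β-rule — branch into F !D  //  F E.
              branch 1.2.2.1 (add F !D):
                T (D == (!E -> B)): β-rule — branch into T D, T (!E -> B)  //  F D, F (!E -> B).
                  branch 1.2.2.1.1 (add T D, T (!E -> B)):
                    T (!E -> B): β-rule — branch into F !E  //  T B.
                      branch 1.2.2.1.1.1 (add F !E):
                        ○ open, literals {B=F, C=F, D=T, E=T}.
                      branch 1.2.2.1.1.2 (add T B):
                        × closes — contains both B and !B.
                  branch 1.2.2.1.2 (add F D, F (!E -> B)):
                    × closes — contains both D and !D.
              branch 1.2.2.2 (add F E):
                T (D == (!E -> B)): β-rule — branch into T D, T (!E -> B)  //  F D, F (!E -> B).
                  branch 1.2.2.2.1 (add T D, T (!E -> B)):
                    T (!E -> B): β-rule — branch into F !E  //  T B.
                      branch 1.2.2.2.1.1 (add F !E):
                        × closes — contains both E and !E.
                      branch 1.2.2.2.1.2 (add T B):
                        × closes — contains both B and !B.
                  branch 1.2.2.2.2 (add F D, F (!E -> B)):
                    F (!E -> B): α-rule — add T !E, F B.
                    ○ open, literals {B=F, C=F, D=F, E=F}.
  branch 2 (add F ((!D && E) == C), T (A && ((D == (!E -> B)) -> B))):
    T (A && ((D == (!E -> B)) -> B)): α-rule — add T A, T ((D == (!E -> B)) -> B).
    F ((!D && E) == C): β-rule — branch into T (!D && E), F C  //  F (!D && E), T C.
      branch 2.1 (add T (!D && E), F C):
        T (!D && E): α-rule — add T !D, T E.
        T ((D == (!E -> B)) -> B): β-rule — branch into F (D == (!E -> B))  //  T B.
          branch 2.1.1 (add F (D == (!E -> B))):
            F (D == (!E -> B)): β-rule — branch into T D, F (!E -> B)  //  F D, T (!E -> B).
              branch 2.1.1.1 (add T D, F (!E -> B)):
                × closes — contains both D and !D.
              branch 2.1.1.2 (add F D, T (!E -> B)):
                T (!E -> B): β-rule — branch into F !E  //  T B.
                  branch 2.1.1.2.1 (add F !E):
                    ○ open, literals {A=T, C=F, D=F, E=T}.
                  branch 2.1.1.2.2 (add T B):
                    ○ open, literals {A=T, B=T, C=F, D=F, E=T}.
          branch 2.1.2 (add T B):
            ○ open, literals {A=T, B=T, C=F, D=F, E=T}.
      branch 2.2 (add F (!D && E), T C):
        T ((D == (!E -> B)) -> B): β-rule — branch into F (D == (!E -> B))  //  T B.
          branch 2.2.1 (add F (D == (!E -> B))):
            F (!D && E): β-rule — branch into F !D  //  F E.
              branch 2.2.1.1 (add F !D):
                F (D == (!E -> B)): β-rule — branch into T D, F (!E -> B)  //  F D, T (!E -> B).
                  branch 2.2.1.1.1 (add T D, F (!E -> B)):
                    F (!E -> B): α-rule — add T !E, F B.
                    ○ open, literals {A=T, B=F, C=T, D=T, E=F}.
                  branch 2.2.1.1.2 (add F D, T (!E -> B)):
                    × closes — contains both D and !D.
              branch 2.2.1.2 (add F E):
                F (D == (!E -> B)): β-rule — branch into T D, F (!E -> B)  //  F D, T (!E -> B).
                  branch 2.2.1.2.1 (add T D, F (!E -> B)):
                    F (!E -> B): α-rule — add T !E, F B.
                    ○ open, literals {A=T, B=F, C=T, D=T, E=F}.
                  branch 2.2.1.2.2 (add F D, T (!E -> B)):
                    T (!E -> B): β-rule — branch into F !E  //  T B.
                      branch 2.2.1.2.2.1 (add F !E):
                        × closes — contains both E and !E.
                      branch 2.2.1.2.2.2 (add T B):
                        ○ open, literals {A=T, B=T, C=T, D=F, E=F}.
          branch 2.2.2 (add T B):
            F (!D && E): β-rule — branch into F !D  //  F E.
              branch 2.2.2.1 (add F !D):
                ○ open, literals {A=T, B=T, C=T, D=T}.
              branch 2.2.2.2 (add F E):
                ○ open, literals {A=T, B=T, C=T, E=F}.
9 branches closed, 13 open.
An open branch gives a countermodel: A=F, C=T, D=F, E=T (unmentioned atoms arbitrary); under it the original formula is false.

Not valid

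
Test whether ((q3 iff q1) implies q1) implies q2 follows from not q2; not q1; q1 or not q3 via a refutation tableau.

Initial set: {T not q2; T not q1; T (q1 or not q3); F (((q3 iff q1) implies q1) implies q2)}.
F (((q3 iff q1) implies q1) implies q2): α-rule — add T ((q3 iff q1) implies q1), F q2.
T (q1 or not q3): β-rule — branch into T q1  //  T not q3.
  branch 1 (add T q1):
    × closes — contains both q1 and not q1.
  branch 2 (add T not q3):
    T ((q3 iff q1) implies q1): β-rule — branch into F (q3 iff q1)  //  T q1.
      branch 2.1 (add F (q3 iff q1)):
        F (q3 iff q1): β-rule — branch into T q3, F q1  //  F q3, T q1.
          branch 2.1.1 (add T q3, F q1):
            × closes — contains both q3 and not q3.
          branch 2.1.2 (add F q3, T q1):
            × closes — contains both q1 and not q1.
      branch 2.2 (add T q1):
        × closes — contains both q1 and not q1.
All 4 branches close.
Every branch closed, so the premises entail the conclusion.

Yes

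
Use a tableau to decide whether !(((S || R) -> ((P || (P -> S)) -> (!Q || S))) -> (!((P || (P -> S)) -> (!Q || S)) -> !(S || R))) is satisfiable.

Unsatisfiable

Initial set: {!(((S || R) -> ((P || (P -> S)) -> (!Q || S))) -> (!((P || (P -> S)) -> (!Q || S)) -> !(S || R)))}.
!(((S || R) -> ((P || (P -> S)) -> (!Q || S))) -> (!((P || (P -> S)) -> (!Q || S)) -> !(S || R))): α-rule — add ((S || R) -> ((P || (P -> S)) -> (!Q || S))), !(!((P || (P -> S)) -> (!Q || S)) -> !(S || R)).
!(!((P || (P -> S)) -> (!Q || S)) -> !(S || R)): α-rule — add !((P || (P -> S)) -> (!Q || S)), !!(S || R).
!((P || (P -> S)) -> (!Q || S)): α-rule — add (P || (P -> S)), !(!Q || S).
!(!Q || S): α-rule — add !!Q, !S.
((S || R) -> ((P || (P -> S)) -> (!Q || S))): β-rule — branch into !(S || R)  //  ((P || (P -> S)) -> (!Q || S)).
  branch 1 (add !(S || R)):
    !(S || R): α-rule — add !S, !R.
    !!(S || R): β-rule — branch into S  //  R.
      branch 1.1 (add S):
        × closes — contains both S and !S.
      branch 1.2 (add R):
        × closes — contains both R and !R.
  branch 2 (add ((P || (P -> S)) -> (!Q || S))):
    !!(S || R): β-rule — branch into S  //  R.
      branch 2.1 (add S):
        × closes — contains both S and !S.
      branch 2.2 (add R):
        (P || (P -> S)): β-rule — branch into P  //  (P -> S).
          branch 2.2.1 (add P):
            ((P || (P -> S)) -> (!Q || S)): β-rule — branch into !(P || (P -> S))  //  (!Q || S).
              branch 2.2.1.1 (add !(P || (P -> S))):
                !(P || (P -> S)): α-rule — add !P, !(P -> S).
                × closes — contains both P and !P.
              branch 2.2.1.2 (add (!Q || S)):
                (!Q || S): β-rule — branch into !Q  //  S.
                  branch 2.2.1.2.1 (add !Q):
                    × closes — contains both Q and !Q.
                  branch 2.2.1.2.2 (add S):
                    × closes — contains both S and !S.
          branch 2.2.2 (add (P -> S)):
            ((P || (P -> S)) -> (!Q || S)): β-rule — branch into !(P || (P -> S))  //  (!Q || S).
              branch 2.2.2.1 (add !(P || (P -> S))):
                !(P || (P -> S)): α-rule — add !P, !(P -> S).
                !(P -> S): α-rule — add P, !S.
                × closes — contains both P and !P.
              branch 2.2.2.2 (add (!Q || S)):
                (P -> S): β-rule — branch into !P  //  S.
                  branch 2.2.2.2.1 (add !P):
                    (!Q || S): β-rule — branch into !Q  //  S.
                      branch 2.2.2.2.1.1 (add !Q):
                        × closes — contains both Q and !Q.
                      branch 2.2.2.2.1.2 (add S):
                        × closes — contains both S and !S.
                  branch 2.2.2.2.2 (add S):
                    × closes — contains both S and !S.
All 10 branches close.
Every branch closed; the formula is unsatisfiable.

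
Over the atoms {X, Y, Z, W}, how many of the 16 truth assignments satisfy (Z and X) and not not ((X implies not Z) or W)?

Initial set: {T ((Z and X) and not not ((X implies not Z) or W))}.
T ((Z and X) and not not ((X implies not Z) or W)): α-rule — add T (Z and X), T not not ((X implies not Z) or W).
T (Z and X): α-rule — add T Z, T X.
T not not ((X implies not Z) or W): drop double negation, giving T ((X implies not Z) or W).
T ((X implies not Z) or W): β-rule — branch into T (X implies not Z)  //  T W.
  branch 1 (add T (X implies not Z)):
    T (X implies not Z): β-rule — branch into F X  //  T not Z.
      branch 1.1 (add F X):
        × closes — contains both X and not X.
      branch 1.2 (add T not Z):
        × closes — contains both Z and not Z.
  branch 2 (add T W):
    ○ open, literals {W=T, X=T, Z=T}.
2 branches closed, 1 open.
Each open branch fixes some atoms; the unmentioned ones are free. Counting distinct full assignments: branch {W=T, X=T, Z=T} (Y) contributes 2 new. Total: 2.

2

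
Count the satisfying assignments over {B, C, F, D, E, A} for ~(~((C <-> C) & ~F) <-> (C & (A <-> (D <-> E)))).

32

Initial set: {T ~(~((C <-> C) & ~F) <-> (C & (A <-> (D <-> E))))}.
T ~(~((C <-> C) & ~F) <-> (C & (A <-> (D <-> E)))): β-rule — branch into T ~((C <-> C) & ~F), F (C & (A <-> (D <-> E)))  //  F ~((C <-> C) & ~F), T (C & (A <-> (D <-> E))).
  branch 1 (add T ~((C <-> C) & ~F), F (C & (A <-> (D <-> E)))):
    T ~((C <-> C) & ~F): β-rule — branch into F (C <-> C)  //  F ~F.
      branch 1.1 (add F (C <-> C)):
        F (C & (A <-> (D <-> E))): β-rule — branch into F C  //  F (A <-> (D <-> E)).
          branch 1.1.1 (add F C):
            F (C <-> C): β-rule — branch into T C, F C  //  F C, T C.
              branch 1.1.1.1 (add T C, F C):
                × closes — contains both C and ~C.
              branch 1.1.1.2 (add F C, T C):
                × closes — contains both C and ~C.
          branch 1.1.2 (add F (A <-> (D <-> E))):
            F (C <-> C): β-rule — branch into T C, F C  //  F C, T C.
              branch 1.1.2.1 (add T C, F C):
                × closes — contains both C and ~C.
              branch 1.1.2.2 (add F C, T C):
                × closes — contains both C and ~C.
      branch 1.2 (add F ~F):
        F (C & (A <-> (D <-> E))): β-rule — branch into F C  //  F (A <-> (D <-> E)).
          branch 1.2.1 (add F C):
            ○ open, literals {C=0, F=1}.
          branch 1.2.2 (add F (A <-> (D <-> E))):
            F (A <-> (D <-> E)): β-rule — branch into T A, F (D <-> E)  //  F A, T (D <-> E).
              branch 1.2.2.1 (add T A, F (D <-> E)):
                F (D <-> E): β-rule — branch into T D, F E  //  F D, T E.
                  branch 1.2.2.1.1 (add T D, F E):
                    ○ open, literals {A=1, D=1, E=0, F=1}.
                  branch 1.2.2.1.2 (add F D, T E):
                    ○ open, literals {A=1, D=0, E=1, F=1}.
              branch 1.2.2.2 (add F A, T (D <-> E)):
                T (D <-> E): β-rule — branch into T D, T E  //  F D, F E.
                  branch 1.2.2.2.1 (add T D, T E):
                    ○ open, literals {A=0, D=1, E=1, F=1}.
                  branch 1.2.2.2.2 (add F D, F E):
                    ○ open, literals {A=0, D=0, E=0, F=1}.
  branch 2 (add F ~((C <-> C) & ~F), T (C & (A <-> (D <-> E)))):
    F ~((C <-> C) & ~F): α-rule — add T (C <-> C), T ~F.
    T (C & (A <-> (D <-> E))): α-rule — add T C, T (A <-> (D <-> E)).
    T (C <-> C): β-rule — branch into T C, T C  //  F C, F C.
      branch 2.1 (add T C, T C):
        T (A <-> (D <-> E)): β-rule — branch into T A, T (D <-> E)  //  F A, F (D <-> E).
          branch 2.1.1 (add T A, T (D <-> E)):
            T (D <-> E): β-rule — branch into T D, T E  //  F D, F E.
              branch 2.1.1.1 (add T D, T E):
                ○ open, literals {A=1, C=1, D=1, E=1, F=0}.
              branch 2.1.1.2 (add F D, F E):
                ○ open, literals {A=1, C=1, D=0, E=0, F=0}.
          branch 2.1.2 (add F A, F (D <-> E)):
            F (D <-> E): β-rule — branch into T D, F E  //  F D, T E.
              branch 2.1.2.1 (add T D, F E):
                ○ open, literals {A=0, C=1, D=1, E=0, F=0}.
              branch 2.1.2.2 (add F D, T E):
                ○ open, literals {A=0, C=1, D=0, E=1, F=0}.
      branch 2.2 (add F C, F C):
        × closes — contains both C and ~C.
5 branches closed, 9 open.
Each open branch fixes some atoms; the unmentioned ones are free. Counting distinct full assignments: branch {C=0, F=1} (B, D, E, A) contributes 16 new; branch {A=1, D=1, E=0, F=1} (B, C) contributes 2 new; branch {A=1, D=0, E=1, F=1} (B, C) contributes 2 new; branch {A=0, D=1, E=1, F=1} (B, C) contributes 2 new; branch {A=0, D=0, E=0, F=1} (B, C) contributes 2 new; branch {A=1, C=1, D=1, E=1, F=0} (B) contributes 2 new; branch {A=1, C=1, D=0, E=0, F=0} (B) contributes 2 new; branch {A=0, C=1, D=1, E=0, F=0} (B) contributes 2 new; branch {A=0, C=1, D=0, E=1, F=0} (B) contributes 2 new. Total: 32.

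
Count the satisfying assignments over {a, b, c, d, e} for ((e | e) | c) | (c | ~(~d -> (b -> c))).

Initial set: {(((e | e) | c) | (c | ~(~d -> (b -> c))))}.
(((e | e) | c) | (c | ~(~d -> (b -> c)))): β-rule — branch into ((e | e) | c)  //  (c | ~(~d -> (b -> c))).
  branch 1 (add ((e | e) | c)):
    ((e | e) | c): β-rule — branch into (e | e)  //  c.
      branch 1.1 (add (e | e)):
        (e | e): β-rule — branch into e  //  e.
          branch 1.1.1 (add e):
            ○ open, literals {e=T}.
          branch 1.1.2 (add e):
            ○ open, literals {e=T}.
      branch 1.2 (add c):
        ○ open, literals {c=T}.
  branch 2 (add (c | ~(~d -> (b -> c)))):
    (c | ~(~d -> (b -> c))): β-rule — branch into c  //  ~(~d -> (b -> c)).
      branch 2.1 (add c):
        ○ open, literals {c=T}.
      branch 2.2 (add ~(~d -> (b -> c))):
        ~(~d -> (b -> c)): α-rule — add ~d, ~(b -> c).
        ~(b -> c): α-rule — add b, ~c.
        ○ open, literals {b=T, c=F, d=F}.
0 branches closed, 5 open.
Each open branch fixes some atoms; the unmentioned ones are free. Counting distinct full assignments: branch {e=T} (a, b, c, d) contributes 16 new; branch {e=T} (a, b, c, d) contributes 0 new; branch {c=T} (a, b, d, e) contributes 8 new; branch {c=T} (a, b, d, e) contributes 0 new; branch {b=T, c=F, d=F} (a, e) contributes 2 new. Total: 26.

26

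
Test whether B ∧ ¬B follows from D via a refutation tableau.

No

Initial set: {D; ¬(B ∧ ¬B)}.
¬(B ∧ ¬B): β-rule — branch into ¬B  //  ¬¬B.
  branch 1 (add ¬B):
    ○ open, literals {B=false, D=true}.
  branch 2 (add ¬¬B):
    ○ open, literals {B=true, D=true}.
0 branches closed, 2 open.
An open branch gives a countermodel: B=false, D=true (unmentioned atoms arbitrary); the premises hold there but the conclusion fails.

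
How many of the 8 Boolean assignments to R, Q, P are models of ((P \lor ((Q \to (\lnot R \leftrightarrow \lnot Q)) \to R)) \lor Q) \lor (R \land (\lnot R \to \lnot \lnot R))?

7

Initial set: {(((P \lor ((Q \to (\lnot R \leftrightarrow \lnot Q)) \to R)) \lor Q) \lor (R \land (\lnot R \to \lnot \lnot R)))}.
(((P \lor ((Q \to (\lnot R \leftrightarrow \lnot Q)) \to R)) \lor Q) \lor (R \land (\lnot R \to \lnot \lnot R))): β-rule — branch into ((P \lor ((Q \to (\lnot R \leftrightarrow \lnot Q)) \to R)) \lor Q)  //  (R \land (\lnot R \to \lnot \lnot R)).
  branch 1 (add ((P \lor ((Q \to (\lnot R \leftrightarrow \lnot Q)) \to R)) \lor Q)):
    ((P \lor ((Q \to (\lnot R \leftrightarrow \lnot Q)) \to R)) \lor Q): β-rule — branch into (P \lor ((Q \to (\lnot R \leftrightarrow \lnot Q)) \to R))  //  Q.
      branch 1.1 (add (P \lor ((Q \to (\lnot R \leftrightarrow \lnot Q)) \to R))):
        (P \lor ((Q \to (\lnot R \leftrightarrow \lnot Q)) \to R)): β-rule — branch into P  //  ((Q \to (\lnot R \leftrightarrow \lnot Q)) \to R).
          branch 1.1.1 (add P):
            ○ open, literals {P=T}.
          branch 1.1.2 (add ((Q \to (\lnot R \leftrightarrow \lnot Q)) \to R)):
            ((Q \to (\lnot R \leftrightarrow \lnot Q)) \to R): β-rule — branch into \lnot (Q \to (\lnot R \leftrightarrow \lnot Q))  //  R.
              branch 1.1.2.1 (add \lnot (Q \to (\lnot R \leftrightarrow \lnot Q))):
                \lnot (Q \to (\lnot R \leftrightarrow \lnot Q)): α-rule — add Q, \lnot (\lnot R \leftrightarrow \lnot Q).
                \lnot (\lnot R \leftrightarrow \lnot Q): β-rule — branch into \lnot R, \lnot \lnot Q  //  \lnot \lnot R, \lnot Q.
                  branch 1.1.2.1.1 (add \lnot R, \lnot \lnot Q):
                    ○ open, literals {Q=T, R=F}.
                  branch 1.1.2.1.2 (add \lnot \lnot R, \lnot Q):
                    × closes — contains both Q and \lnot Q.
              branch 1.1.2.2 (add R):
                ○ open, literals {R=T}.
      branch 1.2 (add Q):
        ○ open, literals {Q=T}.
  branch 2 (add (R \land (\lnot R \to \lnot \lnot R))):
    (R \land (\lnot R \to \lnot \lnot R)): α-rule — add R, (\lnot R \to \lnot \lnot R).
    (\lnot R \to \lnot \lnot R): β-rule — branch into \lnot \lnot R  //  \lnot \lnot R.
      branch 2.1 (add \lnot \lnot R):
        ○ open, literals {R=T}.
      branch 2.2 (add \lnot \lnot R):
        \lnot \lnot R: drop double negation, giving R.
        ○ open, literals {R=T}.
1 branch closed, 6 open.
Each open branch fixes some atoms; the unmentioned ones are free. Counting distinct full assignments: branch {P=T} (R, Q) contributes 4 new; branch {Q=T, R=F} (P) contributes 1 new; branch {R=T} (Q, P) contributes 2 new; branch {Q=T} (R, P) contributes 0 new; branch {R=T} (Q, P) contributes 0 new; branch {R=T} (Q, P) contributes 0 new. Total: 7.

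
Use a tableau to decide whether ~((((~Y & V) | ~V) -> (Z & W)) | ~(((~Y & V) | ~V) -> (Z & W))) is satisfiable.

Initial set: {~((((~Y & V) | ~V) -> (Z & W)) | ~(((~Y & V) | ~V) -> (Z & W)))}.
~((((~Y & V) | ~V) -> (Z & W)) | ~(((~Y & V) | ~V) -> (Z & W))): α-rule — add ~(((~Y & V) | ~V) -> (Z & W)), ~~(((~Y & V) | ~V) -> (Z & W)).
~(((~Y & V) | ~V) -> (Z & W)): α-rule — add ((~Y & V) | ~V), ~(Z & W).
~~(((~Y & V) | ~V) -> (Z & W)): β-rule — branch into ~((~Y & V) | ~V)  //  (Z & W).
  branch 1 (add ~((~Y & V) | ~V)):
    ~((~Y & V) | ~V): α-rule — add ~(~Y & V), ~~V.
    ((~Y & V) | ~V): β-rule — branch into (~Y & V)  //  ~V.
      branch 1.1 (add (~Y & V)):
        (~Y & V): α-rule — add ~Y, V.
        ~(Z & W): β-rule — branch into ~Z  //  ~W.
          branch 1.1.1 (add ~Z):
            ~(~Y & V): β-rule — branch into ~~Y  //  ~V.
              branch 1.1.1.1 (add ~~Y):
                × closes — contains both Y and ~Y.
              branch 1.1.1.2 (add ~V):
                × closes — contains both V and ~V.
          branch 1.1.2 (add ~W):
            ~(~Y & V): β-rule — branch into ~~Y  //  ~V.
              branch 1.1.2.1 (add ~~Y):
                × closes — contains both Y and ~Y.
              branch 1.1.2.2 (add ~V):
                × closes — contains both V and ~V.
      branch 1.2 (add ~V):
        × closes — contains both V and ~V.
  branch 2 (add (Z & W)):
    (Z & W): α-rule — add Z, W.
    ((~Y & V) | ~V): β-rule — branch into (~Y & V)  //  ~V.
      branch 2.1 (add (~Y & V)):
        (~Y & V): α-rule — add ~Y, V.
        ~(Z & W): β-rule — branch into ~Z  //  ~W.
          branch 2.1.1 (add ~Z):
            × closes — contains both Z and ~Z.
          branch 2.1.2 (add ~W):
            × closes — contains both W and ~W.
      branch 2.2 (add ~V):
        ~(Z & W): β-rule — branch into ~Z  //  ~W.
          branch 2.2.1 (add ~Z):
            × closes — contains both Z and ~Z.
          branch 2.2.2 (add ~W):
            × closes — contains both W and ~W.
All 9 branches close.
Every branch closed; the formula is unsatisfiable.

Unsatisfiable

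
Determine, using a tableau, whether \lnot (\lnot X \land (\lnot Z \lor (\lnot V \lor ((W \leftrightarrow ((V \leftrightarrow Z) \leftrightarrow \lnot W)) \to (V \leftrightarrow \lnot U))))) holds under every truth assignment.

Assume the negation and expand:
Initial set: {F \lnot (\lnot X \land (\lnot Z \lor (\lnot V \lor ((W \leftrightarrow ((V \leftrightarrow Z) \leftrightarrow \lnot W)) \to (V \leftrightarrow \lnot U)))))}.
F \lnot (\lnot X \land (\lnot Z \lor (\lnot V \lor ((W \leftrightarrow ((V \leftrightarrow Z) \leftrightarrow \lnot W)) \to (V \leftrightarrow \lnot U))))): α-rule — add T \lnot X, T (\lnot Z \lor (\lnot V \lor ((W \leftrightarrow ((V \leftrightarrow Z) \leftrightarrow \lnot W)) \to (V \leftrightarrow \lnot U)))).
T (\lnot Z \lor (\lnot V \lor ((W \leftrightarrow ((V \leftrightarrow Z) \leftrightarrow \lnot W)) \to (V \leftrightarrow \lnot U)))): β-rule — branch into T \lnot Z  //  T (\lnot V \lor ((W \leftrightarrow ((V \leftrightarrow Z) \leftrightarrow \lnot W)) \to (V \leftrightarrow \lnot U))).
  branch 1 (add T \lnot Z):
    ○ open, literals {X=F, Z=F}.
  branch 2 (add T (\lnot V \lor ((W \leftrightarrow ((V \leftrightarrow Z) \leftrightarrow \lnot W)) \to (V \leftrightarrow \lnot U)))):
    T (\lnot V \lor ((W \leftrightarrow ((V \leftrightarrow Z) \leftrightarrow \lnot W)) \to (V \leftrightarrow \lnot U))): β-rule — branch into T \lnot V  //  T ((W \leftrightarrow ((V \leftrightarrow Z) \leftrightarrow \lnot W)) \to (V \leftrightarrow \lnot U)).
      branch 2.1 (add T \lnot V):
        ○ open, literals {V=F, X=F}.
      branch 2.2 (add T ((W \leftrightarrow ((V \leftrightarrow Z) \leftrightarrow \lnot W)) \to (V \leftrightarrow \lnot U))):
        T ((W \leftrightarrow ((V \leftrightarrow Z) \leftrightarrow \lnot W)) \to (V \leftrightarrow \lnot U)): β-rule — branch into F (W \leftrightarrow ((V \leftrightarrow Z) \leftrightarrow \lnot W))  //  T (V \leftrightarrow \lnot U).
          branch 2.2.1 (add F (W \leftrightarrow ((V \leftrightarrow Z) \leftrightarrow \lnot W))):
            F (W \leftrightarrow ((V \leftrightarrow Z) \leftrightarrow \lnot W)): β-rule — branch into T W, F ((V \leftrightarrow Z) \leftrightarrow \lnot W)  //  F W, T ((V \leftrightarrow Z) \leftrightarrow \lnot W).
              branch 2.2.1.1 (add T W, F ((V \leftrightarrow Z) \leftrightarrow \lnot W)):
                F ((V \leftrightarrow Z) \leftrightarrow \lnot W): β-rule — branch into T (V \leftrightarrow Z), F \lnot W  //  F (V \leftrightarrow Z), T \lnot W.
                  branch 2.2.1.1.1 (add T (V \leftrightarrow Z), F \lnot W):
                    T (V \leftrightarrow Z): β-rule — branch into T V, T Z  //  F V, F Z.
                      branch 2.2.1.1.1.1 (add T V, T Z):
                        ○ open, literals {V=T, W=T, X=F, Z=T}.
                      branch 2.2.1.1.1.2 (add F V, F Z):
                        ○ open, literals {V=F, W=T, X=F, Z=F}.
                  branch 2.2.1.1.2 (add F (V \leftrightarrow Z), T \lnot W):
                    × closes — contains both W and \lnot W.
              branch 2.2.1.2 (add F W, T ((V \leftrightarrow Z) \leftrightarrow \lnot W)):
                T ((V \leftrightarrow Z) \leftrightarrow \lnot W): β-rule — branch into T (V \leftrightarrow Z), T \lnot W  //  F (V \leftrightarrow Z), F \lnot W.
                  branch 2.2.1.2.1 (add T (V \leftrightarrow Z), T \lnot W):
                    T (V \leftrightarrow Z): β-rule — branch into T V, T Z  //  F V, F Z.
                      branch 2.2.1.2.1.1 (add T V, T Z):
                        ○ open, literals {V=T, W=F, X=F, Z=T}.
                      branch 2.2.1.2.1.2 (add F V, F Z):
                        ○ open, literals {V=F, W=F, X=F, Z=F}.
                  branch 2.2.1.2.2 (add F (V \leftrightarrow Z), F \lnot W):
                    × closes — contains both W and \lnot W.
          branch 2.2.2 (add T (V \leftrightarrow \lnot U)):
            T (V \leftrightarrow \lnot U): β-rule — branch into T V, T \lnot U  //  F V, F \lnot U.
              branch 2.2.2.1 (add T V, T \lnot U):
                ○ open, literals {U=F, V=T, X=F}.
              branch 2.2.2.2 (add F V, F \lnot U):
                ○ open, literals {U=T, V=F, X=F}.
2 branches closed, 8 open.
An open branch gives a countermodel: X=F, Z=F (unmentioned atoms arbitrary); under it the original formula is false.

Not valid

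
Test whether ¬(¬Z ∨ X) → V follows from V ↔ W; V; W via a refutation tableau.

Yes

Initial set: {(V ↔ W); V; W; ¬(¬(¬Z ∨ X) → V)}.
¬(¬(¬Z ∨ X) → V): α-rule — add ¬(¬Z ∨ X), ¬V.
× closes — contains both V and ¬V.
All 1 branch closes.
Every branch closed, so the premises entail the conclusion.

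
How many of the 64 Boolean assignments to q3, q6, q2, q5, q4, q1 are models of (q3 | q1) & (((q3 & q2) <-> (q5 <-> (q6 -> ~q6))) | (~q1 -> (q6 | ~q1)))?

Initial set: {((q3 | q1) & (((q3 & q2) <-> (q5 <-> (q6 -> ~q6))) | (~q1 -> (q6 | ~q1))))}.
((q3 | q1) & (((q3 & q2) <-> (q5 <-> (q6 -> ~q6))) | (~q1 -> (q6 | ~q1)))): α-rule — add (q3 | q1), (((q3 & q2) <-> (q5 <-> (q6 -> ~q6))) | (~q1 -> (q6 | ~q1))).
(q3 | q1): β-rule — branch into q3  //  q1.
  branch 1 (add q3):
    (((q3 & q2) <-> (q5 <-> (q6 -> ~q6))) | (~q1 -> (q6 | ~q1))): β-rule — branch into ((q3 & q2) <-> (q5 <-> (q6 -> ~q6)))  //  (~q1 -> (q6 | ~q1)).
      branch 1.1 (add ((q3 & q2) <-> (q5 <-> (q6 -> ~q6)))):
        ((q3 & q2) <-> (q5 <-> (q6 -> ~q6))): β-rule — branch into (q3 & q2), (q5 <-> (q6 -> ~q6))  //  ~(q3 & q2), ~(q5 <-> (q6 -> ~q6)).
          branch 1.1.1 (add (q3 & q2), (q5 <-> (q6 -> ~q6))):
            (q3 & q2): α-rule — add q3, q2.
            (q5 <-> (q6 -> ~q6)): β-rule — branch into q5, (q6 -> ~q6)  //  ~q5, ~(q6 -> ~q6).
              branch 1.1.1.1 (add q5, (q6 -> ~q6)):
                (q6 -> ~q6): β-rule — branch into ~q6  //  ~q6.
                  branch 1.1.1.1.1 (add ~q6):
                    ○ open, literals {q2=T, q3=T, q5=T, q6=F}.
                  branch 1.1.1.1.2 (add ~q6):
                    ○ open, literals {q2=T, q3=T, q5=T, q6=F}.
              branch 1.1.1.2 (add ~q5, ~(q6 -> ~q6)):
                ~(q6 -> ~q6): α-rule — add q6, ~~q6.
                ○ open, literals {q2=T, q3=T, q5=F, q6=T}.
          branch 1.1.2 (add ~(q3 & q2), ~(q5 <-> (q6 -> ~q6))):
            ~(q3 & q2): β-rule — branch into ~q3  //  ~q2.
              branch 1.1.2.1 (add ~q3):
                × closes — contains both q3 and ~q3.
              branch 1.1.2.2 (add ~q2):
                ~(q5 <-> (q6 -> ~q6)): β-rule — branch into q5, ~(q6 -> ~q6)  //  ~q5, (q6 -> ~q6).
                  branch 1.1.2.2.1 (add q5, ~(q6 -> ~q6)):
                    ~(q6 -> ~q6): α-rule — add q6, ~~q6.
                    ○ open, literals {q2=F, q3=T, q5=T, q6=T}.
                  branch 1.1.2.2.2 (add ~q5, (q6 -> ~q6)):
                    (q6 -> ~q6): β-rule — branch into ~q6  //  ~q6.
                      branch 1.1.2.2.2.1 (add ~q6):
                        ○ open, literals {q2=F, q3=T, q5=F, q6=F}.
                      branch 1.1.2.2.2.2 (add ~q6):
                        ○ open, literals {q2=F, q3=T, q5=F, q6=F}.
      branch 1.2 (add (~q1 -> (q6 | ~q1))):
        (~q1 -> (q6 | ~q1)): β-rule — branch into ~~q1  //  (q6 | ~q1).
          branch 1.2.1 (add ~~q1):
            ○ open, literals {q1=T, q3=T}.
          branch 1.2.2 (add (q6 | ~q1)):
            (q6 | ~q1): β-rule — branch into q6  //  ~q1.
              branch 1.2.2.1 (add q6):
                ○ open, literals {q3=T, q6=T}.
              branch 1.2.2.2 (add ~q1):
                ○ open, literals {q1=F, q3=T}.
  branch 2 (add q1):
    (((q3 & q2) <-> (q5 <-> (q6 -> ~q6))) | (~q1 -> (q6 | ~q1))): β-rule — branch into ((q3 & q2) <-> (q5 <-> (q6 -> ~q6)))  //  (~q1 -> (q6 | ~q1)).
      branch 2.1 (add ((q3 & q2) <-> (q5 <-> (q6 -> ~q6)))):
        ((q3 & q2) <-> (q5 <-> (q6 -> ~q6))): β-rule — branch into (q3 & q2), (q5 <-> (q6 -> ~q6))  //  ~(q3 & q2), ~(q5 <-> (q6 -> ~q6)).
          branch 2.1.1 (add (q3 & q2), (q5 <-> (q6 -> ~q6))):
            (q3 & q2): α-rule — add q3, q2.
            (q5 <-> (q6 -> ~q6)): β-rule — branch into q5, (q6 -> ~q6)  //  ~q5, ~(q6 -> ~q6).
              branch 2.1.1.1 (add q5, (q6 -> ~q6)):
                (q6 -> ~q6): β-rule — branch into ~q6  //  ~q6.
                  branch 2.1.1.1.1 (add ~q6):
                    ○ open, literals {q1=T, q2=T, q3=T, q5=T, q6=F}.
                  branch 2.1.1.1.2 (add ~q6):
                    ○ open, literals {q1=T, q2=T, q3=T, q5=T, q6=F}.
              branch 2.1.1.2 (add ~q5, ~(q6 -> ~q6)):
                ~(q6 -> ~q6): α-rule — add q6, ~~q6.
                ○ open, literals {q1=T, q2=T, q3=T, q5=F, q6=T}.
          branch 2.1.2 (add ~(q3 & q2), ~(q5 <-> (q6 -> ~q6))):
            ~(q3 & q2): β-rule — branch into ~q3  //  ~q2.
              branch 2.1.2.1 (add ~q3):
                ~(q5 <-> (q6 -> ~q6)): β-rule — branch into q5, ~(q6 -> ~q6)  //  ~q5, (q6 -> ~q6).
                  branch 2.1.2.1.1 (add q5, ~(q6 -> ~q6)):
                    ~(q6 -> ~q6): α-rule — add q6, ~~q6.
                    ○ open, literals {q1=T, q3=F, q5=T, q6=T}.
                  branch 2.1.2.1.2 (add ~q5, (q6 -> ~q6)):
                    (q6 -> ~q6): β-rule — branch into ~q6  //  ~q6.
                      branch 2.1.2.1.2.1 (add ~q6):
                        ○ open, literals {q1=T, q3=F, q5=F, q6=F}.
                      branch 2.1.2.1.2.2 (add ~q6):
                        ○ open, literals {q1=T, q3=F, q5=F, q6=F}.
              branch 2.1.2.2 (add ~q2):
                ~(q5 <-> (q6 -> ~q6)): β-rule — branch into q5, ~(q6 -> ~q6)  //  ~q5, (q6 -> ~q6).
                  branch 2.1.2.2.1 (add q5, ~(q6 -> ~q6)):
                    ~(q6 -> ~q6): α-rule — add q6, ~~q6.
                    ○ open, literals {q1=T, q2=F, q5=T, q6=T}.
                  branch 2.1.2.2.2 (add ~q5, (q6 -> ~q6)):
                    (q6 -> ~q6): β-rule — branch into ~q6  //  ~q6.
                      branch 2.1.2.2.2.1 (add ~q6):
                        ○ open, literals {q1=T, q2=F, q5=F, q6=F}.
                      branch 2.1.2.2.2.2 (add ~q6):
                        ○ open, literals {q1=T, q2=F, q5=F, q6=F}.
      branch 2.2 (add (~q1 -> (q6 | ~q1))):
        (~q1 -> (q6 | ~q1)): β-rule — branch into ~~q1  //  (q6 | ~q1).
          branch 2.2.1 (add ~~q1):
            ○ open, literals {q1=T}.
          branch 2.2.2 (add (q6 | ~q1)):
            (q6 | ~q1): β-rule — branch into q6  //  ~q1.
              branch 2.2.2.1 (add q6):
                ○ open, literals {q1=T, q6=T}.
              branch 2.2.2.2 (add ~q1):
                × closes — contains both q1 and ~q1.
2 branches closed, 20 open.
Each open branch fixes some atoms; the unmentioned ones are free. Counting distinct full assignments: branch {q2=T, q3=T, q5=T, q6=F} (q4, q1) contributes 4 new; branch {q2=T, q3=T, q5=T, q6=F} (q4, q1) contributes 0 new; branch {q2=T, q3=T, q5=F, q6=T} (q4, q1) contributes 4 new; branch {q2=F, q3=T, q5=T, q6=T} (q4, q1) contributes 4 new; branch {q2=F, q3=T, q5=F, q6=F} (q4, q1) contributes 4 new; branch {q2=F, q3=T, q5=F, q6=F} (q4, q1) contributes 0 new; branch {q1=T, q3=T} (q6, q2, q5, q4) contributes 8 new; branch {q3=T, q6=T} (q2, q5, q4, q1) contributes 4 new; branch {q1=F, q3=T} (q6, q2, q5, q4) contributes 4 new; branch {q1=T, q2=T, q3=T, q5=T, q6=F} (q4) contributes 0 new; branch {q1=T, q2=T, q3=T, q5=T, q6=F} (q4) contributes 0 new; branch {q1=T, q2=T, q3=T, q5=F, q6=T} (q4) contributes 0 new; branch {q1=T, q3=F, q5=T, q6=T} (q2, q4) contributes 4 new; branch {q1=T, q3=F, q5=F, q6=F} (q2, q4) contributes 4 new; branch {q1=T, q3=F, q5=F, q6=F} (q2, q4) contributes 0 new; branch {q1=T, q2=F, q5=T, q6=T} (q3, q4) contributes 0 new; branch {q1=T, q2=F, q5=F, q6=F} (q3, q4) contributes 0 new; branch {q1=T, q2=F, q5=F, q6=F} (q3, q4) contributes 0 new; branch {q1=T} (q3, q6, q2, q5, q4) contributes 8 new; branch {q1=T, q6=T} (q3, q2, q5, q4) contributes 0 new. Total: 48.

48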